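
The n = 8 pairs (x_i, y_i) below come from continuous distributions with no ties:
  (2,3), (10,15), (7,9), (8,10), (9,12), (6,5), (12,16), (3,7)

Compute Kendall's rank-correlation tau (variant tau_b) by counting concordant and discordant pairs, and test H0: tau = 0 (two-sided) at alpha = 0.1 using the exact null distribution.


Step 1: Enumerate the 28 unordered pairs (i,j) with i<j and classify each by sign(x_j-x_i) * sign(y_j-y_i).
  (1,2):dx=+8,dy=+12->C; (1,3):dx=+5,dy=+6->C; (1,4):dx=+6,dy=+7->C; (1,5):dx=+7,dy=+9->C
  (1,6):dx=+4,dy=+2->C; (1,7):dx=+10,dy=+13->C; (1,8):dx=+1,dy=+4->C; (2,3):dx=-3,dy=-6->C
  (2,4):dx=-2,dy=-5->C; (2,5):dx=-1,dy=-3->C; (2,6):dx=-4,dy=-10->C; (2,7):dx=+2,dy=+1->C
  (2,8):dx=-7,dy=-8->C; (3,4):dx=+1,dy=+1->C; (3,5):dx=+2,dy=+3->C; (3,6):dx=-1,dy=-4->C
  (3,7):dx=+5,dy=+7->C; (3,8):dx=-4,dy=-2->C; (4,5):dx=+1,dy=+2->C; (4,6):dx=-2,dy=-5->C
  (4,7):dx=+4,dy=+6->C; (4,8):dx=-5,dy=-3->C; (5,6):dx=-3,dy=-7->C; (5,7):dx=+3,dy=+4->C
  (5,8):dx=-6,dy=-5->C; (6,7):dx=+6,dy=+11->C; (6,8):dx=-3,dy=+2->D; (7,8):dx=-9,dy=-9->C
Step 2: C = 27, D = 1, total pairs = 28.
Step 3: tau = (C - D)/(n(n-1)/2) = (27 - 1)/28 = 0.928571.
Step 4: Exact two-sided p-value (enumerate n! = 40320 permutations of y under H0): p = 0.000397.
Step 5: alpha = 0.1. reject H0.

tau_b = 0.9286 (C=27, D=1), p = 0.000397, reject H0.


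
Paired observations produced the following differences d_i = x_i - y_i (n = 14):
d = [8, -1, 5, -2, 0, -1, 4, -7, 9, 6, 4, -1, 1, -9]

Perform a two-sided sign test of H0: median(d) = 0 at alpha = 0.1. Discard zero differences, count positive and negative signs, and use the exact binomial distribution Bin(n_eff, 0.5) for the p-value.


Step 1: Discard zero differences. Original n = 14; n_eff = number of nonzero differences = 13.
Nonzero differences (with sign): +8, -1, +5, -2, -1, +4, -7, +9, +6, +4, -1, +1, -9
Step 2: Count signs: positive = 7, negative = 6.
Step 3: Under H0: P(positive) = 0.5, so the number of positives S ~ Bin(13, 0.5).
Step 4: Two-sided exact p-value = sum of Bin(13,0.5) probabilities at or below the observed probability = 1.000000.
Step 5: alpha = 0.1. fail to reject H0.

n_eff = 13, pos = 7, neg = 6, p = 1.000000, fail to reject H0.


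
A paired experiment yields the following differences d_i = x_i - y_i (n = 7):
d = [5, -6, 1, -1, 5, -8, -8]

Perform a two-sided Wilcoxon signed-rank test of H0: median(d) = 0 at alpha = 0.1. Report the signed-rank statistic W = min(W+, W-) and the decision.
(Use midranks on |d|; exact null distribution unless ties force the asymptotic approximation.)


Step 1: Drop any zero differences (none here) and take |d_i|.
|d| = [5, 6, 1, 1, 5, 8, 8]
Step 2: Midrank |d_i| (ties get averaged ranks).
ranks: |5|->3.5, |6|->5, |1|->1.5, |1|->1.5, |5|->3.5, |8|->6.5, |8|->6.5
Step 3: Attach original signs; sum ranks with positive sign and with negative sign.
W+ = 3.5 + 1.5 + 3.5 = 8.5
W- = 5 + 1.5 + 6.5 + 6.5 = 19.5
(Check: W+ + W- = 28 should equal n(n+1)/2 = 28.)
Step 4: Test statistic W = min(W+, W-) = 8.5.
Step 5: Ties in |d|, so use the tie-corrected normal approximation.
        E[W] = n(n+1)/4 = 7*8/4 = 14.
        Tie groups: |d|=1 (t=2), |d|=5 (t=2), |d|=8 (t=2); sum(t^3 - t) = 18.
        Var[W] = n(n+1)(2n+1)/24 - sum(t^3-t)/48 = 840/24 - 18/48 = 34.625.
        z = (W - E[W]) / sqrt(Var[W]) = (8.5 - 14) / 5.8843 = -0.9347.
        Two-sided p = 2*Phi(z) = 0.349948.
Step 6: alpha = 0.1. fail to reject H0.

W+ = 8.5, W- = 19.5, W = min = 8.5, p = 0.349948, fail to reject H0.


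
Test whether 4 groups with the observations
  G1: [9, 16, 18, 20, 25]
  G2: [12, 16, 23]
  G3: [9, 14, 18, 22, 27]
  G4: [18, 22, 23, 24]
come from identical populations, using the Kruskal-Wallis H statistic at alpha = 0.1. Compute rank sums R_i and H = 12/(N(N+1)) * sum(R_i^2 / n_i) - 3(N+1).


Step 1: Combine all N = 17 observations and assign midranks.
sorted (value, group, rank): (9,G1,1.5), (9,G3,1.5), (12,G2,3), (14,G3,4), (16,G1,5.5), (16,G2,5.5), (18,G1,8), (18,G3,8), (18,G4,8), (20,G1,10), (22,G3,11.5), (22,G4,11.5), (23,G2,13.5), (23,G4,13.5), (24,G4,15), (25,G1,16), (27,G3,17)
Step 2: Sum ranks within each group.
R_1 = 41 (n_1 = 5)
R_2 = 22 (n_2 = 3)
R_3 = 42 (n_3 = 5)
R_4 = 48 (n_4 = 4)
Step 3: H = 12/(N(N+1)) * sum(R_i^2/n_i) - 3(N+1)
     = 12/(17*18) * (41^2/5 + 22^2/3 + 42^2/5 + 48^2/4) - 3*18
     = 0.039216 * 1426.33 - 54
     = 1.934641.
Step 4: Ties present; correction factor C = 1 - 48/(17^3 - 17) = 0.990196. Corrected H = 1.934641 / 0.990196 = 1.953795.
Step 5: Under H0, H ~ chi^2(3); p-value = 0.582052.
Step 6: alpha = 0.1. fail to reject H0.

H = 1.9538, df = 3, p = 0.582052, fail to reject H0.


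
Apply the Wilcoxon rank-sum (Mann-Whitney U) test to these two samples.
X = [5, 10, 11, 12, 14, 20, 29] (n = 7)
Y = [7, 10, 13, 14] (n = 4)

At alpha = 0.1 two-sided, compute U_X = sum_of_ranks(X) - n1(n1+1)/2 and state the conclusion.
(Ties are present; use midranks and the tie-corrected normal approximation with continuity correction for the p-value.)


Step 1: Combine and sort all 11 observations; assign midranks.
sorted (value, group): (5,X), (7,Y), (10,X), (10,Y), (11,X), (12,X), (13,Y), (14,X), (14,Y), (20,X), (29,X)
ranks: 5->1, 7->2, 10->3.5, 10->3.5, 11->5, 12->6, 13->7, 14->8.5, 14->8.5, 20->10, 29->11
Step 2: Rank sum for X: R1 = 1 + 3.5 + 5 + 6 + 8.5 + 10 + 11 = 45.
Step 3: U_X = R1 - n1(n1+1)/2 = 45 - 7*8/2 = 45 - 28 = 17.
       U_Y = n1*n2 - U_X = 28 - 17 = 11.
Step 4: Ties are present, so use the tie-corrected normal approximation (with continuity correction) for the p-value.
Step 5: p-value = 0.635059; compare to alpha = 0.1. fail to reject H0.

U_X = 17, p = 0.635059, fail to reject H0 at alpha = 0.1.


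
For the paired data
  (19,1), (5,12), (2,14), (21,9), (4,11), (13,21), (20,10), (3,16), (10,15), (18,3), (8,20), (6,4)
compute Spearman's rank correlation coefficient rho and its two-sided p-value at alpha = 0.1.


Step 1: Rank x and y separately (midranks; no ties here).
rank(x): 19->10, 5->4, 2->1, 21->12, 4->3, 13->8, 20->11, 3->2, 10->7, 18->9, 8->6, 6->5
rank(y): 1->1, 12->7, 14->8, 9->4, 11->6, 21->12, 10->5, 16->10, 15->9, 3->2, 20->11, 4->3
Step 2: d_i = R_x(i) - R_y(i); compute d_i^2.
  (10-1)^2=81, (4-7)^2=9, (1-8)^2=49, (12-4)^2=64, (3-6)^2=9, (8-12)^2=16, (11-5)^2=36, (2-10)^2=64, (7-9)^2=4, (9-2)^2=49, (6-11)^2=25, (5-3)^2=4
sum(d^2) = 410.
Step 3: rho = 1 - 6*410 / (12*(12^2 - 1)) = 1 - 2460/1716 = -0.433566.
Step 4: Under H0, t = rho * sqrt((n-2)/(1-rho^2)) = -1.5215 ~ t(10).
Step 5: Two-sided p-value from the t-distribution with 10 df = 0.159106.
Step 6: alpha = 0.1. fail to reject H0.

rho = -0.4336, p = 0.159106, fail to reject H0 at alpha = 0.1.


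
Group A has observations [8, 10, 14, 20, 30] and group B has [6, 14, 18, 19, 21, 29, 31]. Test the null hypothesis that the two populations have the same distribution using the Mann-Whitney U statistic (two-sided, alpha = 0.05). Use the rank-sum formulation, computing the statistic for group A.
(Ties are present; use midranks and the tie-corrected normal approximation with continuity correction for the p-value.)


Step 1: Combine and sort all 12 observations; assign midranks.
sorted (value, group): (6,Y), (8,X), (10,X), (14,X), (14,Y), (18,Y), (19,Y), (20,X), (21,Y), (29,Y), (30,X), (31,Y)
ranks: 6->1, 8->2, 10->3, 14->4.5, 14->4.5, 18->6, 19->7, 20->8, 21->9, 29->10, 30->11, 31->12
Step 2: Rank sum for X: R1 = 2 + 3 + 4.5 + 8 + 11 = 28.5.
Step 3: U_X = R1 - n1(n1+1)/2 = 28.5 - 5*6/2 = 28.5 - 15 = 13.5.
       U_Y = n1*n2 - U_X = 35 - 13.5 = 21.5.
Step 4: Ties are present, so use the tie-corrected normal approximation (with continuity correction) for the p-value.
Step 5: p-value = 0.569088; compare to alpha = 0.05. fail to reject H0.

U_X = 13.5, p = 0.569088, fail to reject H0 at alpha = 0.05.


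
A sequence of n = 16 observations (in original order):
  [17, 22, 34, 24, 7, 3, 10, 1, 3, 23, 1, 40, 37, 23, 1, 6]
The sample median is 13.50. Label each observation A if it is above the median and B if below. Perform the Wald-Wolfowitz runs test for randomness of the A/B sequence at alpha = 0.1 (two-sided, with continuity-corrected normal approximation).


Step 1: Compute median = 13.50; label A = above, B = below.
Labels in order: AAAABBBBBABAAABB  (n_A = 8, n_B = 8)
Step 2: Count runs R = 6.
Step 3: Under H0 (random ordering), E[R] = 2*n_A*n_B/(n_A+n_B) + 1 = 2*8*8/16 + 1 = 9.0000.
        Var[R] = 2*n_A*n_B*(2*n_A*n_B - n_A - n_B) / ((n_A+n_B)^2 * (n_A+n_B-1)) = 14336/3840 = 3.7333.
        SD[R] = 1.9322.
Step 4: Continuity-corrected z = (R + 0.5 - E[R]) / SD[R] = (6 + 0.5 - 9.0000) / 1.9322 = -1.2939.
Step 5: Two-sided p-value via normal approximation = 2*(1 - Phi(|z|)) = 0.195709.
Step 6: alpha = 0.1. fail to reject H0.

R = 6, z = -1.2939, p = 0.195709, fail to reject H0.


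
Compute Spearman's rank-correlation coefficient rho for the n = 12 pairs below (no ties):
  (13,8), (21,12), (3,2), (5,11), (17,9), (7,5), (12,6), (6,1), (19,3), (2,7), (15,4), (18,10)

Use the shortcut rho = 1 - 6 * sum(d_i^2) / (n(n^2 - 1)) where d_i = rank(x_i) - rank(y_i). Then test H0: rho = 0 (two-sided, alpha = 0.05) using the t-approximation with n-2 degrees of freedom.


Step 1: Rank x and y separately (midranks; no ties here).
rank(x): 13->7, 21->12, 3->2, 5->3, 17->9, 7->5, 12->6, 6->4, 19->11, 2->1, 15->8, 18->10
rank(y): 8->8, 12->12, 2->2, 11->11, 9->9, 5->5, 6->6, 1->1, 3->3, 7->7, 4->4, 10->10
Step 2: d_i = R_x(i) - R_y(i); compute d_i^2.
  (7-8)^2=1, (12-12)^2=0, (2-2)^2=0, (3-11)^2=64, (9-9)^2=0, (5-5)^2=0, (6-6)^2=0, (4-1)^2=9, (11-3)^2=64, (1-7)^2=36, (8-4)^2=16, (10-10)^2=0
sum(d^2) = 190.
Step 3: rho = 1 - 6*190 / (12*(12^2 - 1)) = 1 - 1140/1716 = 0.335664.
Step 4: Under H0, t = rho * sqrt((n-2)/(1-rho^2)) = 1.1268 ~ t(10).
Step 5: Two-sided p-value from the t-distribution with 10 df = 0.286123.
Step 6: alpha = 0.05. fail to reject H0.

rho = 0.3357, p = 0.286123, fail to reject H0 at alpha = 0.05.


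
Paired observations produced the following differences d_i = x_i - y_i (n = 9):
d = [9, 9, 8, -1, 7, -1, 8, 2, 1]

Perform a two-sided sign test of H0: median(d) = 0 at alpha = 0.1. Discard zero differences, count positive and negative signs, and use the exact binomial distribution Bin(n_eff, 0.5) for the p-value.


Step 1: Discard zero differences. Original n = 9; n_eff = number of nonzero differences = 9.
Nonzero differences (with sign): +9, +9, +8, -1, +7, -1, +8, +2, +1
Step 2: Count signs: positive = 7, negative = 2.
Step 3: Under H0: P(positive) = 0.5, so the number of positives S ~ Bin(9, 0.5).
Step 4: Two-sided exact p-value = sum of Bin(9,0.5) probabilities at or below the observed probability = 0.179688.
Step 5: alpha = 0.1. fail to reject H0.

n_eff = 9, pos = 7, neg = 2, p = 0.179688, fail to reject H0.


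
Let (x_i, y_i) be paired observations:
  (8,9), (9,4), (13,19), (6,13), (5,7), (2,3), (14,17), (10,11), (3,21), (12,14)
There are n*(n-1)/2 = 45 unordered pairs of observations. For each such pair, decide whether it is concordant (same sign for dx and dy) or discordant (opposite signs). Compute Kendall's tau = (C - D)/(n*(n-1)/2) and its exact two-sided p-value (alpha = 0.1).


Step 1: Enumerate the 45 unordered pairs (i,j) with i<j and classify each by sign(x_j-x_i) * sign(y_j-y_i).
  (1,2):dx=+1,dy=-5->D; (1,3):dx=+5,dy=+10->C; (1,4):dx=-2,dy=+4->D; (1,5):dx=-3,dy=-2->C
  (1,6):dx=-6,dy=-6->C; (1,7):dx=+6,dy=+8->C; (1,8):dx=+2,dy=+2->C; (1,9):dx=-5,dy=+12->D
  (1,10):dx=+4,dy=+5->C; (2,3):dx=+4,dy=+15->C; (2,4):dx=-3,dy=+9->D; (2,5):dx=-4,dy=+3->D
  (2,6):dx=-7,dy=-1->C; (2,7):dx=+5,dy=+13->C; (2,8):dx=+1,dy=+7->C; (2,9):dx=-6,dy=+17->D
  (2,10):dx=+3,dy=+10->C; (3,4):dx=-7,dy=-6->C; (3,5):dx=-8,dy=-12->C; (3,6):dx=-11,dy=-16->C
  (3,7):dx=+1,dy=-2->D; (3,8):dx=-3,dy=-8->C; (3,9):dx=-10,dy=+2->D; (3,10):dx=-1,dy=-5->C
  (4,5):dx=-1,dy=-6->C; (4,6):dx=-4,dy=-10->C; (4,7):dx=+8,dy=+4->C; (4,8):dx=+4,dy=-2->D
  (4,9):dx=-3,dy=+8->D; (4,10):dx=+6,dy=+1->C; (5,6):dx=-3,dy=-4->C; (5,7):dx=+9,dy=+10->C
  (5,8):dx=+5,dy=+4->C; (5,9):dx=-2,dy=+14->D; (5,10):dx=+7,dy=+7->C; (6,7):dx=+12,dy=+14->C
  (6,8):dx=+8,dy=+8->C; (6,9):dx=+1,dy=+18->C; (6,10):dx=+10,dy=+11->C; (7,8):dx=-4,dy=-6->C
  (7,9):dx=-11,dy=+4->D; (7,10):dx=-2,dy=-3->C; (8,9):dx=-7,dy=+10->D; (8,10):dx=+2,dy=+3->C
  (9,10):dx=+9,dy=-7->D
Step 2: C = 31, D = 14, total pairs = 45.
Step 3: tau = (C - D)/(n(n-1)/2) = (31 - 14)/45 = 0.377778.
Step 4: Exact two-sided p-value (enumerate n! = 3628800 permutations of y under H0): p = 0.155742.
Step 5: alpha = 0.1. fail to reject H0.

tau_b = 0.3778 (C=31, D=14), p = 0.155742, fail to reject H0.


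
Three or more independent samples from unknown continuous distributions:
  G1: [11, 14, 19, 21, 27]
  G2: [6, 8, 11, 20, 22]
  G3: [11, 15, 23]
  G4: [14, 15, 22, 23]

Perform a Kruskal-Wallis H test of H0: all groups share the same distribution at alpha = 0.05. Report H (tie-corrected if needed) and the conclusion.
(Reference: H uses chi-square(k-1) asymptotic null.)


Step 1: Combine all N = 17 observations and assign midranks.
sorted (value, group, rank): (6,G2,1), (8,G2,2), (11,G1,4), (11,G2,4), (11,G3,4), (14,G1,6.5), (14,G4,6.5), (15,G3,8.5), (15,G4,8.5), (19,G1,10), (20,G2,11), (21,G1,12), (22,G2,13.5), (22,G4,13.5), (23,G3,15.5), (23,G4,15.5), (27,G1,17)
Step 2: Sum ranks within each group.
R_1 = 49.5 (n_1 = 5)
R_2 = 31.5 (n_2 = 5)
R_3 = 28 (n_3 = 3)
R_4 = 44 (n_4 = 4)
Step 3: H = 12/(N(N+1)) * sum(R_i^2/n_i) - 3(N+1)
     = 12/(17*18) * (49.5^2/5 + 31.5^2/5 + 28^2/3 + 44^2/4) - 3*18
     = 0.039216 * 1433.83 - 54
     = 2.228758.
Step 4: Ties present; correction factor C = 1 - 48/(17^3 - 17) = 0.990196. Corrected H = 2.228758 / 0.990196 = 2.250825.
Step 5: Under H0, H ~ chi^2(3); p-value = 0.522007.
Step 6: alpha = 0.05. fail to reject H0.

H = 2.2508, df = 3, p = 0.522007, fail to reject H0.


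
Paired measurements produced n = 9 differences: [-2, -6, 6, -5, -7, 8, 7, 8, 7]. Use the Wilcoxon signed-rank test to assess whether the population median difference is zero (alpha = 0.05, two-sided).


Step 1: Drop any zero differences (none here) and take |d_i|.
|d| = [2, 6, 6, 5, 7, 8, 7, 8, 7]
Step 2: Midrank |d_i| (ties get averaged ranks).
ranks: |2|->1, |6|->3.5, |6|->3.5, |5|->2, |7|->6, |8|->8.5, |7|->6, |8|->8.5, |7|->6
Step 3: Attach original signs; sum ranks with positive sign and with negative sign.
W+ = 3.5 + 8.5 + 6 + 8.5 + 6 = 32.5
W- = 1 + 3.5 + 2 + 6 = 12.5
(Check: W+ + W- = 45 should equal n(n+1)/2 = 45.)
Step 4: Test statistic W = min(W+, W-) = 12.5.
Step 5: Ties in |d|, so use the tie-corrected normal approximation.
        E[W] = n(n+1)/4 = 9*10/4 = 22.5.
        Tie groups: |d|=6 (t=2), |d|=7 (t=3), |d|=8 (t=2); sum(t^3 - t) = 36.
        Var[W] = n(n+1)(2n+1)/24 - sum(t^3-t)/48 = 1710/24 - 36/48 = 70.5.
        z = (W - E[W]) / sqrt(Var[W]) = (12.5 - 22.5) / 8.3964 = -1.1910.
        Two-sided p = 2*Phi(z) = 0.233660.
Step 6: alpha = 0.05. fail to reject H0.

W+ = 32.5, W- = 12.5, W = min = 12.5, p = 0.233660, fail to reject H0.


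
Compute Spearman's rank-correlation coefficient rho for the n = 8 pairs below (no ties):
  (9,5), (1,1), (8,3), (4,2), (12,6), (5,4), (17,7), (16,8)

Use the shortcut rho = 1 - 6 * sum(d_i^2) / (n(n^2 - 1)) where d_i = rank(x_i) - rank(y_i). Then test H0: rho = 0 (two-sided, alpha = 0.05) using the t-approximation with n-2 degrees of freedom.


Step 1: Rank x and y separately (midranks; no ties here).
rank(x): 9->5, 1->1, 8->4, 4->2, 12->6, 5->3, 17->8, 16->7
rank(y): 5->5, 1->1, 3->3, 2->2, 6->6, 4->4, 7->7, 8->8
Step 2: d_i = R_x(i) - R_y(i); compute d_i^2.
  (5-5)^2=0, (1-1)^2=0, (4-3)^2=1, (2-2)^2=0, (6-6)^2=0, (3-4)^2=1, (8-7)^2=1, (7-8)^2=1
sum(d^2) = 4.
Step 3: rho = 1 - 6*4 / (8*(8^2 - 1)) = 1 - 24/504 = 0.952381.
Step 4: Under H0, t = rho * sqrt((n-2)/(1-rho^2)) = 7.6509 ~ t(6).
Step 5: Two-sided p-value from the t-distribution with 6 df = 0.000260.
Step 6: alpha = 0.05. reject H0.

rho = 0.9524, p = 0.000260, reject H0 at alpha = 0.05.


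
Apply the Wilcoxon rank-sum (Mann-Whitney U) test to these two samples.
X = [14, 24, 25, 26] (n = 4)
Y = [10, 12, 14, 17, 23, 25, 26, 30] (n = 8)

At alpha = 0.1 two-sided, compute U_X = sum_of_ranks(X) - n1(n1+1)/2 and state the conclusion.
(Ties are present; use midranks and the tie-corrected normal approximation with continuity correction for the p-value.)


Step 1: Combine and sort all 12 observations; assign midranks.
sorted (value, group): (10,Y), (12,Y), (14,X), (14,Y), (17,Y), (23,Y), (24,X), (25,X), (25,Y), (26,X), (26,Y), (30,Y)
ranks: 10->1, 12->2, 14->3.5, 14->3.5, 17->5, 23->6, 24->7, 25->8.5, 25->8.5, 26->10.5, 26->10.5, 30->12
Step 2: Rank sum for X: R1 = 3.5 + 7 + 8.5 + 10.5 = 29.5.
Step 3: U_X = R1 - n1(n1+1)/2 = 29.5 - 4*5/2 = 29.5 - 10 = 19.5.
       U_Y = n1*n2 - U_X = 32 - 19.5 = 12.5.
Step 4: Ties are present, so use the tie-corrected normal approximation (with continuity correction) for the p-value.
Step 5: p-value = 0.608498; compare to alpha = 0.1. fail to reject H0.

U_X = 19.5, p = 0.608498, fail to reject H0 at alpha = 0.1.


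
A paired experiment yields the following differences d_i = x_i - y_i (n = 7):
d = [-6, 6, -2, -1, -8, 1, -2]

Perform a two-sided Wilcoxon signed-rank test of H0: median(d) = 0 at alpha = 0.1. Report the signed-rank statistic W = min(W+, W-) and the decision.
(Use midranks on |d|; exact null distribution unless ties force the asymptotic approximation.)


Step 1: Drop any zero differences (none here) and take |d_i|.
|d| = [6, 6, 2, 1, 8, 1, 2]
Step 2: Midrank |d_i| (ties get averaged ranks).
ranks: |6|->5.5, |6|->5.5, |2|->3.5, |1|->1.5, |8|->7, |1|->1.5, |2|->3.5
Step 3: Attach original signs; sum ranks with positive sign and with negative sign.
W+ = 5.5 + 1.5 = 7
W- = 5.5 + 3.5 + 1.5 + 7 + 3.5 = 21
(Check: W+ + W- = 28 should equal n(n+1)/2 = 28.)
Step 4: Test statistic W = min(W+, W-) = 7.
Step 5: Ties in |d|, so use the tie-corrected normal approximation.
        E[W] = n(n+1)/4 = 7*8/4 = 14.
        Tie groups: |d|=1 (t=2), |d|=2 (t=2), |d|=6 (t=2); sum(t^3 - t) = 18.
        Var[W] = n(n+1)(2n+1)/24 - sum(t^3-t)/48 = 840/24 - 18/48 = 34.625.
        z = (W - E[W]) / sqrt(Var[W]) = (7 - 14) / 5.8843 = -1.1896.
        Two-sided p = 2*Phi(z) = 0.234201.
Step 6: alpha = 0.1. fail to reject H0.

W+ = 7, W- = 21, W = min = 7, p = 0.234201, fail to reject H0.


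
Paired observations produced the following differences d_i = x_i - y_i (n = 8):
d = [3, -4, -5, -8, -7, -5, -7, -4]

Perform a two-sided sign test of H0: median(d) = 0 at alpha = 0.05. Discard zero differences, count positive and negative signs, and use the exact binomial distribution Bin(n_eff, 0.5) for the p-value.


Step 1: Discard zero differences. Original n = 8; n_eff = number of nonzero differences = 8.
Nonzero differences (with sign): +3, -4, -5, -8, -7, -5, -7, -4
Step 2: Count signs: positive = 1, negative = 7.
Step 3: Under H0: P(positive) = 0.5, so the number of positives S ~ Bin(8, 0.5).
Step 4: Two-sided exact p-value = sum of Bin(8,0.5) probabilities at or below the observed probability = 0.070312.
Step 5: alpha = 0.05. fail to reject H0.

n_eff = 8, pos = 1, neg = 7, p = 0.070312, fail to reject H0.


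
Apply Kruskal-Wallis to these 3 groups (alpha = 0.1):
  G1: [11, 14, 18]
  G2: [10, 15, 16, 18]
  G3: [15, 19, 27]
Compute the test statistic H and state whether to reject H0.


Step 1: Combine all N = 10 observations and assign midranks.
sorted (value, group, rank): (10,G2,1), (11,G1,2), (14,G1,3), (15,G2,4.5), (15,G3,4.5), (16,G2,6), (18,G1,7.5), (18,G2,7.5), (19,G3,9), (27,G3,10)
Step 2: Sum ranks within each group.
R_1 = 12.5 (n_1 = 3)
R_2 = 19 (n_2 = 4)
R_3 = 23.5 (n_3 = 3)
Step 3: H = 12/(N(N+1)) * sum(R_i^2/n_i) - 3(N+1)
     = 12/(10*11) * (12.5^2/3 + 19^2/4 + 23.5^2/3) - 3*11
     = 0.109091 * 326.417 - 33
     = 2.609091.
Step 4: Ties present; correction factor C = 1 - 12/(10^3 - 10) = 0.987879. Corrected H = 2.609091 / 0.987879 = 2.641104.
Step 5: Under H0, H ~ chi^2(2); p-value = 0.266988.
Step 6: alpha = 0.1. fail to reject H0.

H = 2.6411, df = 2, p = 0.266988, fail to reject H0.


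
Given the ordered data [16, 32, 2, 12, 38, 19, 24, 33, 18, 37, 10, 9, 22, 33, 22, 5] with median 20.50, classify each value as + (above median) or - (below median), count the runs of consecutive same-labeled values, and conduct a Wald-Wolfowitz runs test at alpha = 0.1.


Step 1: Compute median = 20.50; label A = above, B = below.
Labels in order: BABBABAABABBAAAB  (n_A = 8, n_B = 8)
Step 2: Count runs R = 11.
Step 3: Under H0 (random ordering), E[R] = 2*n_A*n_B/(n_A+n_B) + 1 = 2*8*8/16 + 1 = 9.0000.
        Var[R] = 2*n_A*n_B*(2*n_A*n_B - n_A - n_B) / ((n_A+n_B)^2 * (n_A+n_B-1)) = 14336/3840 = 3.7333.
        SD[R] = 1.9322.
Step 4: Continuity-corrected z = (R - 0.5 - E[R]) / SD[R] = (11 - 0.5 - 9.0000) / 1.9322 = 0.7763.
Step 5: Two-sided p-value via normal approximation = 2*(1 - Phi(|z|)) = 0.437558.
Step 6: alpha = 0.1. fail to reject H0.

R = 11, z = 0.7763, p = 0.437558, fail to reject H0.


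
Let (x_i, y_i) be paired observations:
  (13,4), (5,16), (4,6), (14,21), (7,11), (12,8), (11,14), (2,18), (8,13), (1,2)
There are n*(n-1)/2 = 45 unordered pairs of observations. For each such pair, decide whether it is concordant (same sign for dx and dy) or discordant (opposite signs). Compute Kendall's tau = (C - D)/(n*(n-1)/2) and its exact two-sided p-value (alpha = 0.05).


Step 1: Enumerate the 45 unordered pairs (i,j) with i<j and classify each by sign(x_j-x_i) * sign(y_j-y_i).
  (1,2):dx=-8,dy=+12->D; (1,3):dx=-9,dy=+2->D; (1,4):dx=+1,dy=+17->C; (1,5):dx=-6,dy=+7->D
  (1,6):dx=-1,dy=+4->D; (1,7):dx=-2,dy=+10->D; (1,8):dx=-11,dy=+14->D; (1,9):dx=-5,dy=+9->D
  (1,10):dx=-12,dy=-2->C; (2,3):dx=-1,dy=-10->C; (2,4):dx=+9,dy=+5->C; (2,5):dx=+2,dy=-5->D
  (2,6):dx=+7,dy=-8->D; (2,7):dx=+6,dy=-2->D; (2,8):dx=-3,dy=+2->D; (2,9):dx=+3,dy=-3->D
  (2,10):dx=-4,dy=-14->C; (3,4):dx=+10,dy=+15->C; (3,5):dx=+3,dy=+5->C; (3,6):dx=+8,dy=+2->C
  (3,7):dx=+7,dy=+8->C; (3,8):dx=-2,dy=+12->D; (3,9):dx=+4,dy=+7->C; (3,10):dx=-3,dy=-4->C
  (4,5):dx=-7,dy=-10->C; (4,6):dx=-2,dy=-13->C; (4,7):dx=-3,dy=-7->C; (4,8):dx=-12,dy=-3->C
  (4,9):dx=-6,dy=-8->C; (4,10):dx=-13,dy=-19->C; (5,6):dx=+5,dy=-3->D; (5,7):dx=+4,dy=+3->C
  (5,8):dx=-5,dy=+7->D; (5,9):dx=+1,dy=+2->C; (5,10):dx=-6,dy=-9->C; (6,7):dx=-1,dy=+6->D
  (6,8):dx=-10,dy=+10->D; (6,9):dx=-4,dy=+5->D; (6,10):dx=-11,dy=-6->C; (7,8):dx=-9,dy=+4->D
  (7,9):dx=-3,dy=-1->C; (7,10):dx=-10,dy=-12->C; (8,9):dx=+6,dy=-5->D; (8,10):dx=-1,dy=-16->C
  (9,10):dx=-7,dy=-11->C
Step 2: C = 25, D = 20, total pairs = 45.
Step 3: tau = (C - D)/(n(n-1)/2) = (25 - 20)/45 = 0.111111.
Step 4: Exact two-sided p-value (enumerate n! = 3628800 permutations of y under H0): p = 0.727490.
Step 5: alpha = 0.05. fail to reject H0.

tau_b = 0.1111 (C=25, D=20), p = 0.727490, fail to reject H0.


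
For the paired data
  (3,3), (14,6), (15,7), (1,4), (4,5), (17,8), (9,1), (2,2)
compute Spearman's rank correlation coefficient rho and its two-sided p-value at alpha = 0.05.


Step 1: Rank x and y separately (midranks; no ties here).
rank(x): 3->3, 14->6, 15->7, 1->1, 4->4, 17->8, 9->5, 2->2
rank(y): 3->3, 6->6, 7->7, 4->4, 5->5, 8->8, 1->1, 2->2
Step 2: d_i = R_x(i) - R_y(i); compute d_i^2.
  (3-3)^2=0, (6-6)^2=0, (7-7)^2=0, (1-4)^2=9, (4-5)^2=1, (8-8)^2=0, (5-1)^2=16, (2-2)^2=0
sum(d^2) = 26.
Step 3: rho = 1 - 6*26 / (8*(8^2 - 1)) = 1 - 156/504 = 0.690476.
Step 4: Under H0, t = rho * sqrt((n-2)/(1-rho^2)) = 2.3382 ~ t(6).
Step 5: Two-sided p-value from the t-distribution with 6 df = 0.057990.
Step 6: alpha = 0.05. fail to reject H0.

rho = 0.6905, p = 0.057990, fail to reject H0 at alpha = 0.05.


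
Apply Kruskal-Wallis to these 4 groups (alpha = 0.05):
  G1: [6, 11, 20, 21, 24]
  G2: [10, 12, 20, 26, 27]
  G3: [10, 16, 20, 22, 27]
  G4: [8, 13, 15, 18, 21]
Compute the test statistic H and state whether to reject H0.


Step 1: Combine all N = 20 observations and assign midranks.
sorted (value, group, rank): (6,G1,1), (8,G4,2), (10,G2,3.5), (10,G3,3.5), (11,G1,5), (12,G2,6), (13,G4,7), (15,G4,8), (16,G3,9), (18,G4,10), (20,G1,12), (20,G2,12), (20,G3,12), (21,G1,14.5), (21,G4,14.5), (22,G3,16), (24,G1,17), (26,G2,18), (27,G2,19.5), (27,G3,19.5)
Step 2: Sum ranks within each group.
R_1 = 49.5 (n_1 = 5)
R_2 = 59 (n_2 = 5)
R_3 = 60 (n_3 = 5)
R_4 = 41.5 (n_4 = 5)
Step 3: H = 12/(N(N+1)) * sum(R_i^2/n_i) - 3(N+1)
     = 12/(20*21) * (49.5^2/5 + 59^2/5 + 60^2/5 + 41.5^2/5) - 3*21
     = 0.028571 * 2250.7 - 63
     = 1.305714.
Step 4: Ties present; correction factor C = 1 - 42/(20^3 - 20) = 0.994737. Corrected H = 1.305714 / 0.994737 = 1.312623.
Step 5: Under H0, H ~ chi^2(3); p-value = 0.726138.
Step 6: alpha = 0.05. fail to reject H0.

H = 1.3126, df = 3, p = 0.726138, fail to reject H0.


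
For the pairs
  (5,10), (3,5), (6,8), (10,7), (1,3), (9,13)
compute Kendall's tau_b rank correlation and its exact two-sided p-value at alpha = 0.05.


Step 1: Enumerate the 15 unordered pairs (i,j) with i<j and classify each by sign(x_j-x_i) * sign(y_j-y_i).
  (1,2):dx=-2,dy=-5->C; (1,3):dx=+1,dy=-2->D; (1,4):dx=+5,dy=-3->D; (1,5):dx=-4,dy=-7->C
  (1,6):dx=+4,dy=+3->C; (2,3):dx=+3,dy=+3->C; (2,4):dx=+7,dy=+2->C; (2,5):dx=-2,dy=-2->C
  (2,6):dx=+6,dy=+8->C; (3,4):dx=+4,dy=-1->D; (3,5):dx=-5,dy=-5->C; (3,6):dx=+3,dy=+5->C
  (4,5):dx=-9,dy=-4->C; (4,6):dx=-1,dy=+6->D; (5,6):dx=+8,dy=+10->C
Step 2: C = 11, D = 4, total pairs = 15.
Step 3: tau = (C - D)/(n(n-1)/2) = (11 - 4)/15 = 0.466667.
Step 4: Exact two-sided p-value (enumerate n! = 720 permutations of y under H0): p = 0.272222.
Step 5: alpha = 0.05. fail to reject H0.

tau_b = 0.4667 (C=11, D=4), p = 0.272222, fail to reject H0.


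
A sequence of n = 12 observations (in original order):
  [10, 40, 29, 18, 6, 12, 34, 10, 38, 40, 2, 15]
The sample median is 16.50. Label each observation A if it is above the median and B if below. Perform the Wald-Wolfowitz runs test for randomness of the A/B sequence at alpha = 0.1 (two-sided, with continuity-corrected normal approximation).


Step 1: Compute median = 16.50; label A = above, B = below.
Labels in order: BAAABBABAABB  (n_A = 6, n_B = 6)
Step 2: Count runs R = 7.
Step 3: Under H0 (random ordering), E[R] = 2*n_A*n_B/(n_A+n_B) + 1 = 2*6*6/12 + 1 = 7.0000.
        Var[R] = 2*n_A*n_B*(2*n_A*n_B - n_A - n_B) / ((n_A+n_B)^2 * (n_A+n_B-1)) = 4320/1584 = 2.7273.
        SD[R] = 1.6514.
Step 4: R = E[R], so z = 0 with no continuity correction.
Step 5: Two-sided p-value via normal approximation = 2*(1 - Phi(|z|)) = 1.000000.
Step 6: alpha = 0.1. fail to reject H0.

R = 7, z = 0.0000, p = 1.000000, fail to reject H0.


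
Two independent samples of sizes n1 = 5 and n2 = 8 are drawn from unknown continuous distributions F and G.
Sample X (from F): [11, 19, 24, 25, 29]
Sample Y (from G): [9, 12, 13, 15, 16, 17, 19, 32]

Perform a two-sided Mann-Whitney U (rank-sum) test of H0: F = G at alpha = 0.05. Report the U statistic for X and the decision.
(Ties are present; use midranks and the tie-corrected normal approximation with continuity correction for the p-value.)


Step 1: Combine and sort all 13 observations; assign midranks.
sorted (value, group): (9,Y), (11,X), (12,Y), (13,Y), (15,Y), (16,Y), (17,Y), (19,X), (19,Y), (24,X), (25,X), (29,X), (32,Y)
ranks: 9->1, 11->2, 12->3, 13->4, 15->5, 16->6, 17->7, 19->8.5, 19->8.5, 24->10, 25->11, 29->12, 32->13
Step 2: Rank sum for X: R1 = 2 + 8.5 + 10 + 11 + 12 = 43.5.
Step 3: U_X = R1 - n1(n1+1)/2 = 43.5 - 5*6/2 = 43.5 - 15 = 28.5.
       U_Y = n1*n2 - U_X = 40 - 28.5 = 11.5.
Step 4: Ties are present, so use the tie-corrected normal approximation (with continuity correction) for the p-value.
Step 5: p-value = 0.240919; compare to alpha = 0.05. fail to reject H0.

U_X = 28.5, p = 0.240919, fail to reject H0 at alpha = 0.05.


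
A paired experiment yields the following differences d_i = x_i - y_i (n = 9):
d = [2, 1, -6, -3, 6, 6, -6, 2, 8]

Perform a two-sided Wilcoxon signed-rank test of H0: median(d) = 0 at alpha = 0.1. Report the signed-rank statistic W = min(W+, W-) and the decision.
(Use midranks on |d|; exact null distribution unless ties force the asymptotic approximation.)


Step 1: Drop any zero differences (none here) and take |d_i|.
|d| = [2, 1, 6, 3, 6, 6, 6, 2, 8]
Step 2: Midrank |d_i| (ties get averaged ranks).
ranks: |2|->2.5, |1|->1, |6|->6.5, |3|->4, |6|->6.5, |6|->6.5, |6|->6.5, |2|->2.5, |8|->9
Step 3: Attach original signs; sum ranks with positive sign and with negative sign.
W+ = 2.5 + 1 + 6.5 + 6.5 + 2.5 + 9 = 28
W- = 6.5 + 4 + 6.5 = 17
(Check: W+ + W- = 45 should equal n(n+1)/2 = 45.)
Step 4: Test statistic W = min(W+, W-) = 17.
Step 5: Ties in |d|, so use the tie-corrected normal approximation.
        E[W] = n(n+1)/4 = 9*10/4 = 22.5.
        Tie groups: |d|=2 (t=2), |d|=6 (t=4); sum(t^3 - t) = 66.
        Var[W] = n(n+1)(2n+1)/24 - sum(t^3-t)/48 = 1710/24 - 66/48 = 69.875.
        z = (W - E[W]) / sqrt(Var[W]) = (17 - 22.5) / 8.3591 = -0.6580.
        Two-sided p = 2*Phi(z) = 0.510562.
Step 6: alpha = 0.1. fail to reject H0.

W+ = 28, W- = 17, W = min = 17, p = 0.510562, fail to reject H0.


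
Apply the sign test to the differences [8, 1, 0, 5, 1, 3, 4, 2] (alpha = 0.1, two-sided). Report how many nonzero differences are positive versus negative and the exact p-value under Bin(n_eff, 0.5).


Step 1: Discard zero differences. Original n = 8; n_eff = number of nonzero differences = 7.
Nonzero differences (with sign): +8, +1, +5, +1, +3, +4, +2
Step 2: Count signs: positive = 7, negative = 0.
Step 3: Under H0: P(positive) = 0.5, so the number of positives S ~ Bin(7, 0.5).
Step 4: Two-sided exact p-value = sum of Bin(7,0.5) probabilities at or below the observed probability = 0.015625.
Step 5: alpha = 0.1. reject H0.

n_eff = 7, pos = 7, neg = 0, p = 0.015625, reject H0.


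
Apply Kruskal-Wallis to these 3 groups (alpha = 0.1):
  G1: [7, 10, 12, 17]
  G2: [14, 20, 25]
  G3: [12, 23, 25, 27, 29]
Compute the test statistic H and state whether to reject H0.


Step 1: Combine all N = 12 observations and assign midranks.
sorted (value, group, rank): (7,G1,1), (10,G1,2), (12,G1,3.5), (12,G3,3.5), (14,G2,5), (17,G1,6), (20,G2,7), (23,G3,8), (25,G2,9.5), (25,G3,9.5), (27,G3,11), (29,G3,12)
Step 2: Sum ranks within each group.
R_1 = 12.5 (n_1 = 4)
R_2 = 21.5 (n_2 = 3)
R_3 = 44 (n_3 = 5)
Step 3: H = 12/(N(N+1)) * sum(R_i^2/n_i) - 3(N+1)
     = 12/(12*13) * (12.5^2/4 + 21.5^2/3 + 44^2/5) - 3*13
     = 0.076923 * 580.346 - 39
     = 5.641987.
Step 4: Ties present; correction factor C = 1 - 12/(12^3 - 12) = 0.993007. Corrected H = 5.641987 / 0.993007 = 5.681719.
Step 5: Under H0, H ~ chi^2(2); p-value = 0.058375.
Step 6: alpha = 0.1. reject H0.

H = 5.6817, df = 2, p = 0.058375, reject H0.


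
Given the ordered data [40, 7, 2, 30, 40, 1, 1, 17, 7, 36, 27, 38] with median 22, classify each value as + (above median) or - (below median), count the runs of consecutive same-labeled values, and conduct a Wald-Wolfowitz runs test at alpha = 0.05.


Step 1: Compute median = 22; label A = above, B = below.
Labels in order: ABBAABBBBAAA  (n_A = 6, n_B = 6)
Step 2: Count runs R = 5.
Step 3: Under H0 (random ordering), E[R] = 2*n_A*n_B/(n_A+n_B) + 1 = 2*6*6/12 + 1 = 7.0000.
        Var[R] = 2*n_A*n_B*(2*n_A*n_B - n_A - n_B) / ((n_A+n_B)^2 * (n_A+n_B-1)) = 4320/1584 = 2.7273.
        SD[R] = 1.6514.
Step 4: Continuity-corrected z = (R + 0.5 - E[R]) / SD[R] = (5 + 0.5 - 7.0000) / 1.6514 = -0.9083.
Step 5: Two-sided p-value via normal approximation = 2*(1 - Phi(|z|)) = 0.363722.
Step 6: alpha = 0.05. fail to reject H0.

R = 5, z = -0.9083, p = 0.363722, fail to reject H0.


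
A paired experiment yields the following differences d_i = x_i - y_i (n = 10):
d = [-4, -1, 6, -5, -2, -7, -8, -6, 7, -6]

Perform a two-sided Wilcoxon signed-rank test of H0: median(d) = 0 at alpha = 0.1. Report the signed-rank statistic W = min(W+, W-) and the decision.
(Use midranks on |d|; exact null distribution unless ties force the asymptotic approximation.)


Step 1: Drop any zero differences (none here) and take |d_i|.
|d| = [4, 1, 6, 5, 2, 7, 8, 6, 7, 6]
Step 2: Midrank |d_i| (ties get averaged ranks).
ranks: |4|->3, |1|->1, |6|->6, |5|->4, |2|->2, |7|->8.5, |8|->10, |6|->6, |7|->8.5, |6|->6
Step 3: Attach original signs; sum ranks with positive sign and with negative sign.
W+ = 6 + 8.5 = 14.5
W- = 3 + 1 + 4 + 2 + 8.5 + 10 + 6 + 6 = 40.5
(Check: W+ + W- = 55 should equal n(n+1)/2 = 55.)
Step 4: Test statistic W = min(W+, W-) = 14.5.
Step 5: Ties in |d|, so use the tie-corrected normal approximation.
        E[W] = n(n+1)/4 = 10*11/4 = 27.5.
        Tie groups: |d|=6 (t=3), |d|=7 (t=2); sum(t^3 - t) = 30.
        Var[W] = n(n+1)(2n+1)/24 - sum(t^3-t)/48 = 2310/24 - 30/48 = 95.625.
        z = (W - E[W]) / sqrt(Var[W]) = (14.5 - 27.5) / 9.7788 = -1.3294.
        Two-sided p = 2*Phi(z) = 0.183714.
Step 6: alpha = 0.1. fail to reject H0.

W+ = 14.5, W- = 40.5, W = min = 14.5, p = 0.183714, fail to reject H0.


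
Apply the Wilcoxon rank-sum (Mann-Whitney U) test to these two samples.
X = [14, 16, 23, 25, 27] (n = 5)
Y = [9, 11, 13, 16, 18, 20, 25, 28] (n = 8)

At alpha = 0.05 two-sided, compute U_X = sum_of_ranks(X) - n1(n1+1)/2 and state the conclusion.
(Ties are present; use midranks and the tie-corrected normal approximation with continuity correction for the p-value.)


Step 1: Combine and sort all 13 observations; assign midranks.
sorted (value, group): (9,Y), (11,Y), (13,Y), (14,X), (16,X), (16,Y), (18,Y), (20,Y), (23,X), (25,X), (25,Y), (27,X), (28,Y)
ranks: 9->1, 11->2, 13->3, 14->4, 16->5.5, 16->5.5, 18->7, 20->8, 23->9, 25->10.5, 25->10.5, 27->12, 28->13
Step 2: Rank sum for X: R1 = 4 + 5.5 + 9 + 10.5 + 12 = 41.
Step 3: U_X = R1 - n1(n1+1)/2 = 41 - 5*6/2 = 41 - 15 = 26.
       U_Y = n1*n2 - U_X = 40 - 26 = 14.
Step 4: Ties are present, so use the tie-corrected normal approximation (with continuity correction) for the p-value.
Step 5: p-value = 0.419471; compare to alpha = 0.05. fail to reject H0.

U_X = 26, p = 0.419471, fail to reject H0 at alpha = 0.05.


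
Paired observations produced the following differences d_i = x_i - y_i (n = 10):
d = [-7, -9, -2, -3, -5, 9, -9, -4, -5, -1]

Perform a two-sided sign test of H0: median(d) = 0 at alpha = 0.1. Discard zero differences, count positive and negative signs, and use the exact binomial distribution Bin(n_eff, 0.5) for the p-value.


Step 1: Discard zero differences. Original n = 10; n_eff = number of nonzero differences = 10.
Nonzero differences (with sign): -7, -9, -2, -3, -5, +9, -9, -4, -5, -1
Step 2: Count signs: positive = 1, negative = 9.
Step 3: Under H0: P(positive) = 0.5, so the number of positives S ~ Bin(10, 0.5).
Step 4: Two-sided exact p-value = sum of Bin(10,0.5) probabilities at or below the observed probability = 0.021484.
Step 5: alpha = 0.1. reject H0.

n_eff = 10, pos = 1, neg = 9, p = 0.021484, reject H0.


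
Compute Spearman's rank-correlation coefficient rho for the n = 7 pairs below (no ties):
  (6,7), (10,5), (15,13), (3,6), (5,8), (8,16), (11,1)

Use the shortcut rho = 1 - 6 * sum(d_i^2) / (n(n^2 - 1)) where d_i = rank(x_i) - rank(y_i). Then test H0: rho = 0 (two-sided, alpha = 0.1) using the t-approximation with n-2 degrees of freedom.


Step 1: Rank x and y separately (midranks; no ties here).
rank(x): 6->3, 10->5, 15->7, 3->1, 5->2, 8->4, 11->6
rank(y): 7->4, 5->2, 13->6, 6->3, 8->5, 16->7, 1->1
Step 2: d_i = R_x(i) - R_y(i); compute d_i^2.
  (3-4)^2=1, (5-2)^2=9, (7-6)^2=1, (1-3)^2=4, (2-5)^2=9, (4-7)^2=9, (6-1)^2=25
sum(d^2) = 58.
Step 3: rho = 1 - 6*58 / (7*(7^2 - 1)) = 1 - 348/336 = -0.035714.
Step 4: Under H0, t = rho * sqrt((n-2)/(1-rho^2)) = -0.0799 ~ t(5).
Step 5: Two-sided p-value from the t-distribution with 5 df = 0.939408.
Step 6: alpha = 0.1. fail to reject H0.

rho = -0.0357, p = 0.939408, fail to reject H0 at alpha = 0.1.


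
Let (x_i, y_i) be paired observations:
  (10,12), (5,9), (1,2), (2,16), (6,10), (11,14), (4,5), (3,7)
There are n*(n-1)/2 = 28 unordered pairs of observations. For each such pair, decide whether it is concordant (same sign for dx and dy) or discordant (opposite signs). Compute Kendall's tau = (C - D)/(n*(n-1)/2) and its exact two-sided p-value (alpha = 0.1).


Step 1: Enumerate the 28 unordered pairs (i,j) with i<j and classify each by sign(x_j-x_i) * sign(y_j-y_i).
  (1,2):dx=-5,dy=-3->C; (1,3):dx=-9,dy=-10->C; (1,4):dx=-8,dy=+4->D; (1,5):dx=-4,dy=-2->C
  (1,6):dx=+1,dy=+2->C; (1,7):dx=-6,dy=-7->C; (1,8):dx=-7,dy=-5->C; (2,3):dx=-4,dy=-7->C
  (2,4):dx=-3,dy=+7->D; (2,5):dx=+1,dy=+1->C; (2,6):dx=+6,dy=+5->C; (2,7):dx=-1,dy=-4->C
  (2,8):dx=-2,dy=-2->C; (3,4):dx=+1,dy=+14->C; (3,5):dx=+5,dy=+8->C; (3,6):dx=+10,dy=+12->C
  (3,7):dx=+3,dy=+3->C; (3,8):dx=+2,dy=+5->C; (4,5):dx=+4,dy=-6->D; (4,6):dx=+9,dy=-2->D
  (4,7):dx=+2,dy=-11->D; (4,8):dx=+1,dy=-9->D; (5,6):dx=+5,dy=+4->C; (5,7):dx=-2,dy=-5->C
  (5,8):dx=-3,dy=-3->C; (6,7):dx=-7,dy=-9->C; (6,8):dx=-8,dy=-7->C; (7,8):dx=-1,dy=+2->D
Step 2: C = 21, D = 7, total pairs = 28.
Step 3: tau = (C - D)/(n(n-1)/2) = (21 - 7)/28 = 0.500000.
Step 4: Exact two-sided p-value (enumerate n! = 40320 permutations of y under H0): p = 0.108681.
Step 5: alpha = 0.1. fail to reject H0.

tau_b = 0.5000 (C=21, D=7), p = 0.108681, fail to reject H0.


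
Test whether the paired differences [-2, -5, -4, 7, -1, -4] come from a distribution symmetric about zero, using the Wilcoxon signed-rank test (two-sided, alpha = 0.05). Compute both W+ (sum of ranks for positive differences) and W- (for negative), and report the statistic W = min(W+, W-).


Step 1: Drop any zero differences (none here) and take |d_i|.
|d| = [2, 5, 4, 7, 1, 4]
Step 2: Midrank |d_i| (ties get averaged ranks).
ranks: |2|->2, |5|->5, |4|->3.5, |7|->6, |1|->1, |4|->3.5
Step 3: Attach original signs; sum ranks with positive sign and with negative sign.
W+ = 6 = 6
W- = 2 + 5 + 3.5 + 1 + 3.5 = 15
(Check: W+ + W- = 21 should equal n(n+1)/2 = 21.)
Step 4: Test statistic W = min(W+, W-) = 6.
Step 5: Ties in |d|, so use the tie-corrected normal approximation.
        E[W] = n(n+1)/4 = 6*7/4 = 10.5.
        Tie groups: |d|=4 (t=2); sum(t^3 - t) = 6.
        Var[W] = n(n+1)(2n+1)/24 - sum(t^3-t)/48 = 546/24 - 6/48 = 22.625.
        z = (W - E[W]) / sqrt(Var[W]) = (6 - 10.5) / 4.7566 = -0.9461.
        Two-sided p = 2*Phi(z) = 0.344118.
Step 6: alpha = 0.05. fail to reject H0.

W+ = 6, W- = 15, W = min = 6, p = 0.344118, fail to reject H0.


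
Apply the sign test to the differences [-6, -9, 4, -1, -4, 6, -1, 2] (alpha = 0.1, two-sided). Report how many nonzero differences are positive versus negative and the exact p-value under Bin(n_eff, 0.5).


Step 1: Discard zero differences. Original n = 8; n_eff = number of nonzero differences = 8.
Nonzero differences (with sign): -6, -9, +4, -1, -4, +6, -1, +2
Step 2: Count signs: positive = 3, negative = 5.
Step 3: Under H0: P(positive) = 0.5, so the number of positives S ~ Bin(8, 0.5).
Step 4: Two-sided exact p-value = sum of Bin(8,0.5) probabilities at or below the observed probability = 0.726562.
Step 5: alpha = 0.1. fail to reject H0.

n_eff = 8, pos = 3, neg = 5, p = 0.726562, fail to reject H0.


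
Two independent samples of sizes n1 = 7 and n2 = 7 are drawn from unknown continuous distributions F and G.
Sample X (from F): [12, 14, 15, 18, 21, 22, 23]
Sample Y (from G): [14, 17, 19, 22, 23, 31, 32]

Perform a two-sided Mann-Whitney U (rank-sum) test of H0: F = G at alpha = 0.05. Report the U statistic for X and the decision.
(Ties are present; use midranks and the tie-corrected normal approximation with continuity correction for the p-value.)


Step 1: Combine and sort all 14 observations; assign midranks.
sorted (value, group): (12,X), (14,X), (14,Y), (15,X), (17,Y), (18,X), (19,Y), (21,X), (22,X), (22,Y), (23,X), (23,Y), (31,Y), (32,Y)
ranks: 12->1, 14->2.5, 14->2.5, 15->4, 17->5, 18->6, 19->7, 21->8, 22->9.5, 22->9.5, 23->11.5, 23->11.5, 31->13, 32->14
Step 2: Rank sum for X: R1 = 1 + 2.5 + 4 + 6 + 8 + 9.5 + 11.5 = 42.5.
Step 3: U_X = R1 - n1(n1+1)/2 = 42.5 - 7*8/2 = 42.5 - 28 = 14.5.
       U_Y = n1*n2 - U_X = 49 - 14.5 = 34.5.
Step 4: Ties are present, so use the tie-corrected normal approximation (with continuity correction) for the p-value.
Step 5: p-value = 0.223267; compare to alpha = 0.05. fail to reject H0.

U_X = 14.5, p = 0.223267, fail to reject H0 at alpha = 0.05.


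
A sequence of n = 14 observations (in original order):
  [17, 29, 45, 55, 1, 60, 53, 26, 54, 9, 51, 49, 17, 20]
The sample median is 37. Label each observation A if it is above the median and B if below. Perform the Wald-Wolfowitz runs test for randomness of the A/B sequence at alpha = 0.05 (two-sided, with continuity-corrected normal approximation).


Step 1: Compute median = 37; label A = above, B = below.
Labels in order: BBAABAABABAABB  (n_A = 7, n_B = 7)
Step 2: Count runs R = 9.
Step 3: Under H0 (random ordering), E[R] = 2*n_A*n_B/(n_A+n_B) + 1 = 2*7*7/14 + 1 = 8.0000.
        Var[R] = 2*n_A*n_B*(2*n_A*n_B - n_A - n_B) / ((n_A+n_B)^2 * (n_A+n_B-1)) = 8232/2548 = 3.2308.
        SD[R] = 1.7974.
Step 4: Continuity-corrected z = (R - 0.5 - E[R]) / SD[R] = (9 - 0.5 - 8.0000) / 1.7974 = 0.2782.
Step 5: Two-sided p-value via normal approximation = 2*(1 - Phi(|z|)) = 0.780879.
Step 6: alpha = 0.05. fail to reject H0.

R = 9, z = 0.2782, p = 0.780879, fail to reject H0.
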